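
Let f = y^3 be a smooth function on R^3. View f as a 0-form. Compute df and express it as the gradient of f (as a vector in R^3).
df = (0) dx + (3*y^2) dy + (0) dz; grad f = (0, 3*y^2, 0)

For a 0-form f, d f = (∂f/∂x) dx + (∂f/∂y) dy + (∂f/∂z) dz. The components of the vector representation are exactly the entries of grad f in Cartesian coordinates:
  ∂f/∂x = 0
  ∂f/∂y = 3*y^2
  ∂f/∂z = 0.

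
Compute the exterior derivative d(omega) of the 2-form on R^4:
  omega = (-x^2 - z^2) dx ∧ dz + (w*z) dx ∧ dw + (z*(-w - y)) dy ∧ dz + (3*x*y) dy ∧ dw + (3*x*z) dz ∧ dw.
d(omega) = (-w + 3*z) dx ∧ dz ∧ dw + (-z) dy ∧ dz ∧ dw + (3*y) dx ∧ dy ∧ dw

For a 2-form omega = sum_{i<j} g_{ij} dx_i ∧ dx_j, the exterior derivative is
  d(omega) = sum_{i<j} d(g_{ij}) ∧ dx_i ∧ dx_j = sum_{i<j, k} (∂g_{ij}/∂x_k) dx_k ∧ dx_i ∧ dx_j.
Expand each term, using dx_k ∧ dx_i ∧ dx_j = sgn(permutation) dx_{(a)} ∧ dx_{(b)} ∧ dx_{(c)} with (a < b < c) sorted:
  d(w*z) includes (∂/∂z)(w*z) dz = (w) dz, which multiplied by dx ∧ dw gives (-w) dx ∧ dz ∧ dw
  d(z*(-w - y)) includes (∂/∂w)(z*(-w - y)) dw = (-z) dw, which multiplied by dy ∧ dz gives (-z) dy ∧ dz ∧ dw
  d(3*x*y) includes (∂/∂x)(3*x*y) dx = (3*y) dx, which multiplied by dy ∧ dw gives (3*y) dx ∧ dy ∧ dw
  d(3*x*z) includes (∂/∂x)(3*x*z) dx = (3*z) dx, which multiplied by dz ∧ dw gives (3*z) dx ∧ dz ∧ dw
Collecting like 3-forms: d(omega) = (-w + 3*z) dx ∧ dz ∧ dw + (-z) dy ∧ dz ∧ dw + (3*y) dx ∧ dy ∧ dw.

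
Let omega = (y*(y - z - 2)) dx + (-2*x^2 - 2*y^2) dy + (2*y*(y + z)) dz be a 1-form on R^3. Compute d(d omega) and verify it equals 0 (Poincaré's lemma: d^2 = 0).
d(d omega) = 0

Step 1: d omega = sum_{i<j} (∂f_j/∂x_i - ∂f_i/∂x_j) dx_i ∧ dx_j:
  coeff of dx ∧ dy: -4*x - 2*y + z + 2
  coeff of dx ∧ dz: y
  coeff of dy ∧ dz: 4*y + 2*z
Step 2: Apply d again to each 2-form coefficient. The only possible 3-form in R^3 is dx ∧ dy ∧ dz, with coefficient
  ∂(coeff of dy∧dz)/∂x - ∂(coeff of dx∧dz)/∂y + ∂(coeff of dx∧dy)/∂z
  = ∂/∂x (4*y + 2*z) - ∂/∂y (y) + ∂/∂z (-4*x - 2*y + z + 2).
Each of these terms simplifies to sums of mixed partials that cancel in pairs. The result is 0 (by equality of mixed partials for smooth functions — Schwarz / Clairaut).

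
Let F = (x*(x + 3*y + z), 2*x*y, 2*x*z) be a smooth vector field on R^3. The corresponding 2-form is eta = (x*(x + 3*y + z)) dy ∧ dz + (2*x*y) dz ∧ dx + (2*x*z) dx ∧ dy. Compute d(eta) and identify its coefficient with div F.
d(eta) = (6*x + 3*y + z) dx ∧ dy ∧ dz; div F = 6*x + 3*y + z

For a 2-form in R^3 of the form above, applying d gives a 3-form with coefficient ∂P/∂x + ∂Q/∂y + ∂R/∂z:
  ∂P/∂x = 2*x + 3*y + z
  ∂Q/∂y = 2*x
  ∂R/∂z = 2*x
Sum = 6*x + 3*y + z, which is exactly div F.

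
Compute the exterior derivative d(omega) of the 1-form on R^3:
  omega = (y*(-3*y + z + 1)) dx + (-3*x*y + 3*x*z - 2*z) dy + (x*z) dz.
d(omega) = (3*y + 2*z - 1) dx ∧ dy + (-y + z) dx ∧ dz + (2 - 3*x) dy ∧ dz

For a 1-form omega = sum_i f_i dx_i, the exterior derivative is
  d(omega) = sum_{i < j} (∂f_j/∂x_i - ∂f_i/∂x_j) dx_i ∧ dx_j.
  coefficient of dx ∧ dy: ∂f_2/∂x - ∂f_1/∂y = ∂(-3*x*y + 3*x*z - 2*z)/∂x - ∂(y*(-3*y + z + 1))/∂y = 3*y + 2*z - 1
  coefficient of dx ∧ dz: ∂f_3/∂x - ∂f_1/∂z = ∂(x*z)/∂x - ∂(y*(-3*y + z + 1))/∂z = -y + z
  coefficient of dy ∧ dz: ∂f_3/∂y - ∂f_2/∂z = ∂(x*z)/∂y - ∂(-3*x*y + 3*x*z - 2*z)/∂z = 2 - 3*x
Assembling: d(omega) = (3*y + 2*z - 1) dx ∧ dy + (-y + z) dx ∧ dz + (2 - 3*x) dy ∧ dz.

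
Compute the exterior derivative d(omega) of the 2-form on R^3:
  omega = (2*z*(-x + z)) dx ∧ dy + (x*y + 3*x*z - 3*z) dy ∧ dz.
d(omega) = (-2*x + y + 7*z) dx ∧ dy ∧ dz

For a 2-form omega = sum_{i<j} g_{ij} dx_i ∧ dx_j, the exterior derivative is
  d(omega) = sum_{i<j} d(g_{ij}) ∧ dx_i ∧ dx_j = sum_{i<j, k} (∂g_{ij}/∂x_k) dx_k ∧ dx_i ∧ dx_j.
Expand each term, using dx_k ∧ dx_i ∧ dx_j = sgn(permutation) dx_{(a)} ∧ dx_{(b)} ∧ dx_{(c)} with (a < b < c) sorted:
  d(2*z*(-x + z)) includes (∂/∂z)(2*z*(-x + z)) dz = (-2*x + 4*z) dz, which multiplied by dx ∧ dy gives (-2*x + 4*z) dx ∧ dy ∧ dz
  d(x*y + 3*x*z - 3*z) includes (∂/∂x)(x*y + 3*x*z - 3*z) dx = (y + 3*z) dx, which multiplied by dy ∧ dz gives (y + 3*z) dx ∧ dy ∧ dz
Collecting like 3-forms: d(omega) = (-2*x + y + 7*z) dx ∧ dy ∧ dz.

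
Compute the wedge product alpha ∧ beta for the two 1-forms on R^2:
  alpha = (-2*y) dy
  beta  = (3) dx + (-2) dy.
alpha ∧ beta = (6*y) dx ∧ dy

Distribute the wedge, using dx_i ∧ dx_j = -dx_j ∧ dx_i and dx_i ∧ dx_i = 0. For each pair (i, j) with i < j, the coefficient of dx_i ∧ dx_j in alpha ∧ beta is (alpha_i * beta_j - alpha_j * beta_i). Collecting: alpha ∧ beta = (6*y) dx ∧ dy.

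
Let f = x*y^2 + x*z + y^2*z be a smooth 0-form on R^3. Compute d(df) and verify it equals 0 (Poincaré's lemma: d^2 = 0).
d(df) = 0

Step 1: df = sum_i (∂f/∂x_i) dx_i = (y^2 + z) dx + (2*y*(x + z)) dy + (x + y^2) dz.
Step 2: Apply d again. Using the 1-form formula, the coefficient of dx ∧ dy in d(df) is ∂^2 f/∂x ∂y - ∂^2 f/∂y ∂x = (2*y) - (2*y) = 0 (equality of mixed partials for smooth f).
Similarly for dx ∧ dz and dy ∧ dz — all coefficients vanish. So d(df) = 0.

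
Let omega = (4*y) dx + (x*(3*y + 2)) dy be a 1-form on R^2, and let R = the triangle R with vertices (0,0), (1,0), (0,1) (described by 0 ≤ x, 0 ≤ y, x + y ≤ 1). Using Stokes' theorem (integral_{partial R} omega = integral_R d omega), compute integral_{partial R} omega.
integral_(partial R) omega = -1/2

Stokes: integral_partial_R omega = integral_R d omega with d omega = (∂Q/∂x - ∂P/∂y) dx ∧ dy.
  ∂Q/∂x = 3*y + 2
  ∂P/∂y = 4
  integrand = ∂Q/∂x - ∂P/∂y = 3*y - 2.
Integrating over R: integral_0^1 integral_0^{1-x} (3*y - 2) dy dx = -1/2.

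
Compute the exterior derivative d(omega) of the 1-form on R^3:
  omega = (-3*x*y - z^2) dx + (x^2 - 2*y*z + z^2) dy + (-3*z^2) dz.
d(omega) = (5*x) dx ∧ dy + (2*z) dx ∧ dz + (2*y - 2*z) dy ∧ dz

For a 1-form omega = sum_i f_i dx_i, the exterior derivative is
  d(omega) = sum_{i < j} (∂f_j/∂x_i - ∂f_i/∂x_j) dx_i ∧ dx_j.
  coefficient of dx ∧ dy: ∂f_2/∂x - ∂f_1/∂y = ∂(x^2 - 2*y*z + z^2)/∂x - ∂(-3*x*y - z^2)/∂y = 5*x
  coefficient of dx ∧ dz: ∂f_3/∂x - ∂f_1/∂z = ∂(-3*z^2)/∂x - ∂(-3*x*y - z^2)/∂z = 2*z
  coefficient of dy ∧ dz: ∂f_3/∂y - ∂f_2/∂z = ∂(-3*z^2)/∂y - ∂(x^2 - 2*y*z + z^2)/∂z = 2*y - 2*z
Assembling: d(omega) = (5*x) dx ∧ dy + (2*z) dx ∧ dz + (2*y - 2*z) dy ∧ dz.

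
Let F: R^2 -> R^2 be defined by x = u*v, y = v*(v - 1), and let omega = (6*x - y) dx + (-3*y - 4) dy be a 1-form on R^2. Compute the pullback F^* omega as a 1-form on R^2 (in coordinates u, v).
F^* omega = (v^2*(6*u - v + 1)) du + (6*u^2*v - u*v^2 + u*v - 6*v^3 + 9*v^2 - 11*v + 4) dv

Using F^*(f dg) = (f ∘ F) d(g ∘ F), substitute each coordinate x_i by F_i(u, v) in f_i, and replace dx_i by d F_i = (∂F_i/∂u) du + (∂F_i/∂v) dv.
  For the x component: f_1(F) = v*(6*u - v + 1); d F_1 = (v) du + (u) dv
  For the y component: f_2(F) = -3*v^2 + 3*v - 4; d F_2 = (0) du + (2*v - 1) dv
Combining and collecting du, dv coefficients:
  coeff of du: v^2*(6*u - v + 1)
  coeff of dv: 6*u^2*v - u*v^2 + u*v - 6*v^3 + 9*v^2 - 11*v + 4
F^* omega = (v^2*(6*u - v + 1)) du + (6*u^2*v - u*v^2 + u*v - 6*v^3 + 9*v^2 - 11*v + 4) dv.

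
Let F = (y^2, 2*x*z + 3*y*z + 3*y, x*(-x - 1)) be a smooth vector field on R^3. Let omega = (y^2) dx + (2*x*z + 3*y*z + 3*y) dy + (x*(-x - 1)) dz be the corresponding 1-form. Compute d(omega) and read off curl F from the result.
d(omega) = (-2*x - 3*y) dy ∧ dz + (2*x + 1) dz ∧ dx + (-2*y + 2*z) dx ∧ dy; curl F = (-2*x - 3*y, 2*x + 1, -2*y + 2*z)

d omega = sum_{i<j} (∂f_j/∂x_i - ∂f_i/∂x_j) dx_i ∧ dx_j. Under the identification (dy ∧ dz, dz ∧ dx, dx ∧ dy) ↔ (e_x, e_y, e_z), the coefficients are exactly the components of curl F. Compute:
  ∂R/∂y - ∂Q/∂z = (0) - (2*x + 3*y) = -2*x - 3*y
  ∂P/∂z - ∂R/∂x = (0) - (-2*x - 1) = 2*x + 1
  ∂Q/∂x - ∂P/∂y = (2*z) - (2*y) = -2*y + 2*z.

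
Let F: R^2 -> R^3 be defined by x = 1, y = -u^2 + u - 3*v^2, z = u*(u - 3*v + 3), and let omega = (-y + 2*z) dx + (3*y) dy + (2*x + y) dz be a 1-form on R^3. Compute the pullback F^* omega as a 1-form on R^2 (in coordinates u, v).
F^* omega = (4*u^3 + 3*u^2*v - 10*u^2 + 12*u*v^2 - 3*u*v + 10*u + 9*v^3 - 18*v^2 - 6*v + 6) du + (3*u^3 + 18*u^2*v - 3*u^2 + 9*u*v^2 - 18*u*v - 6*u + 54*v^3) dv

Using F^*(f dg) = (f ∘ F) d(g ∘ F), substitute each coordinate x_i by F_i(u, v) in f_i, and replace dx_i by d F_i = (∂F_i/∂u) du + (∂F_i/∂v) dv.
  For the x component: f_1(F) = 3*u^2 - 6*u*v + 5*u + 3*v^2; d F_1 = (0) du + (0) dv
  For the y component: f_2(F) = -3*u^2 + 3*u - 9*v^2; d F_2 = (1 - 2*u) du + (-6*v) dv
  For the z component: f_3(F) = -u^2 + u - 3*v^2 + 2; d F_3 = (2*u - 3*v + 3) du + (-3*u) dv
Combining and collecting du, dv coefficients:
  coeff of du: 4*u^3 + 3*u^2*v - 10*u^2 + 12*u*v^2 - 3*u*v + 10*u + 9*v^3 - 18*v^2 - 6*v + 6
  coeff of dv: 3*u^3 + 18*u^2*v - 3*u^2 + 9*u*v^2 - 18*u*v - 6*u + 54*v^3
F^* omega = (4*u^3 + 3*u^2*v - 10*u^2 + 12*u*v^2 - 3*u*v + 10*u + 9*v^3 - 18*v^2 - 6*v + 6) du + (3*u^3 + 18*u^2*v - 3*u^2 + 9*u*v^2 - 18*u*v - 6*u + 54*v^3) dv.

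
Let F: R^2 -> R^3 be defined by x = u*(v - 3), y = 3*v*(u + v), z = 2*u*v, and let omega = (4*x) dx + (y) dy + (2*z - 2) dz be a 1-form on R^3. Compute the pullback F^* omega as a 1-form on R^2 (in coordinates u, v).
F^* omega = (21*u*v^2 - 24*u*v + 36*u + 9*v^3 - 4*v) du + (21*u^2*v - 12*u^2 + 27*u*v^2 - 4*u + 18*v^3) dv

Using F^*(f dg) = (f ∘ F) d(g ∘ F), substitute each coordinate x_i by F_i(u, v) in f_i, and replace dx_i by d F_i = (∂F_i/∂u) du + (∂F_i/∂v) dv.
  For the x component: f_1(F) = 4*u*(v - 3); d F_1 = (v - 3) du + (u) dv
  For the y component: f_2(F) = 3*v*(u + v); d F_2 = (3*v) du + (3*u + 6*v) dv
  For the z component: f_3(F) = 4*u*v - 2; d F_3 = (2*v) du + (2*u) dv
Combining and collecting du, dv coefficients:
  coeff of du: 21*u*v^2 - 24*u*v + 36*u + 9*v^3 - 4*v
  coeff of dv: 21*u^2*v - 12*u^2 + 27*u*v^2 - 4*u + 18*v^3
F^* omega = (21*u*v^2 - 24*u*v + 36*u + 9*v^3 - 4*v) du + (21*u^2*v - 12*u^2 + 27*u*v^2 - 4*u + 18*v^3) dv.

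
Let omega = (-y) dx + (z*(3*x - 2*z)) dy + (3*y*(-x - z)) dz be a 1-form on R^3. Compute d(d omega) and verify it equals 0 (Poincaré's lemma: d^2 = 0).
d(d omega) = 0

Step 1: d omega = sum_{i<j} (∂f_j/∂x_i - ∂f_i/∂x_j) dx_i ∧ dx_j:
  coeff of dx ∧ dy: 3*z + 1
  coeff of dx ∧ dz: -3*y
  coeff of dy ∧ dz: -6*x + z
Step 2: Apply d again to each 2-form coefficient. The only possible 3-form in R^3 is dx ∧ dy ∧ dz, with coefficient
  ∂(coeff of dy∧dz)/∂x - ∂(coeff of dx∧dz)/∂y + ∂(coeff of dx∧dy)/∂z
  = ∂/∂x (-6*x + z) - ∂/∂y (-3*y) + ∂/∂z (3*z + 1).
Each of these terms simplifies to sums of mixed partials that cancel in pairs. The result is 0 (by equality of mixed partials for smooth functions — Schwarz / Clairaut).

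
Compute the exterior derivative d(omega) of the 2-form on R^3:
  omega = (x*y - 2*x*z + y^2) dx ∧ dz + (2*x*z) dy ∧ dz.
d(omega) = (-x - 2*y + 2*z) dx ∧ dy ∧ dz

For a 2-form omega = sum_{i<j} g_{ij} dx_i ∧ dx_j, the exterior derivative is
  d(omega) = sum_{i<j} d(g_{ij}) ∧ dx_i ∧ dx_j = sum_{i<j, k} (∂g_{ij}/∂x_k) dx_k ∧ dx_i ∧ dx_j.
Expand each term, using dx_k ∧ dx_i ∧ dx_j = sgn(permutation) dx_{(a)} ∧ dx_{(b)} ∧ dx_{(c)} with (a < b < c) sorted:
  d(x*y - 2*x*z + y^2) includes (∂/∂y)(x*y - 2*x*z + y^2) dy = (x + 2*y) dy, which multiplied by dx ∧ dz gives (-x - 2*y) dx ∧ dy ∧ dz
  d(2*x*z) includes (∂/∂x)(2*x*z) dx = (2*z) dx, which multiplied by dy ∧ dz gives (2*z) dx ∧ dy ∧ dz
Collecting like 3-forms: d(omega) = (-x - 2*y + 2*z) dx ∧ dy ∧ dz.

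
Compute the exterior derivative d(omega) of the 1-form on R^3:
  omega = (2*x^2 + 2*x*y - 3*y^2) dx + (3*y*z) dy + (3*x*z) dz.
d(omega) = (-2*x + 6*y) dx ∧ dy + (3*z) dx ∧ dz + (-3*y) dy ∧ dz

For a 1-form omega = sum_i f_i dx_i, the exterior derivative is
  d(omega) = sum_{i < j} (∂f_j/∂x_i - ∂f_i/∂x_j) dx_i ∧ dx_j.
  coefficient of dx ∧ dy: ∂f_2/∂x - ∂f_1/∂y = ∂(3*y*z)/∂x - ∂(2*x^2 + 2*x*y - 3*y^2)/∂y = -2*x + 6*y
  coefficient of dx ∧ dz: ∂f_3/∂x - ∂f_1/∂z = ∂(3*x*z)/∂x - ∂(2*x^2 + 2*x*y - 3*y^2)/∂z = 3*z
  coefficient of dy ∧ dz: ∂f_3/∂y - ∂f_2/∂z = ∂(3*x*z)/∂y - ∂(3*y*z)/∂z = -3*y
Assembling: d(omega) = (-2*x + 6*y) dx ∧ dy + (3*z) dx ∧ dz + (-3*y) dy ∧ dz.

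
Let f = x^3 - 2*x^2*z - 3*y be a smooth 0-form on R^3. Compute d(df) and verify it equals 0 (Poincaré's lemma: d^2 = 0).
d(df) = 0

Step 1: df = sum_i (∂f/∂x_i) dx_i = (x*(3*x - 4*z)) dx + (-3) dy + (-2*x^2) dz.
Step 2: Apply d again. Using the 1-form formula, the coefficient of dx ∧ dy in d(df) is ∂^2 f/∂x ∂y - ∂^2 f/∂y ∂x = (0) - (0) = 0 (equality of mixed partials for smooth f).
Similarly for dx ∧ dz and dy ∧ dz — all coefficients vanish. So d(df) = 0.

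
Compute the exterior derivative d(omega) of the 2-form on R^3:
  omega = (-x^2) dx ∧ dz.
d(omega) = 0

For a 2-form omega = sum_{i<j} g_{ij} dx_i ∧ dx_j, the exterior derivative is
  d(omega) = sum_{i<j} d(g_{ij}) ∧ dx_i ∧ dx_j = sum_{i<j, k} (∂g_{ij}/∂x_k) dx_k ∧ dx_i ∧ dx_j.
Expand each term, using dx_k ∧ dx_i ∧ dx_j = sgn(permutation) dx_{(a)} ∧ dx_{(b)} ∧ dx_{(c)} with (a < b < c) sorted:

Collecting like 3-forms: d(omega) = 0.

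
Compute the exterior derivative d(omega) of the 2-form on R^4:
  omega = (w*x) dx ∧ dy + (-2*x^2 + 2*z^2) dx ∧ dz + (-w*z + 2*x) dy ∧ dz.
d(omega) = (x) dx ∧ dy ∧ dw + (2) dx ∧ dy ∧ dz + (-z) dy ∧ dz ∧ dw

For a 2-form omega = sum_{i<j} g_{ij} dx_i ∧ dx_j, the exterior derivative is
  d(omega) = sum_{i<j} d(g_{ij}) ∧ dx_i ∧ dx_j = sum_{i<j, k} (∂g_{ij}/∂x_k) dx_k ∧ dx_i ∧ dx_j.
Expand each term, using dx_k ∧ dx_i ∧ dx_j = sgn(permutation) dx_{(a)} ∧ dx_{(b)} ∧ dx_{(c)} with (a < b < c) sorted:
  d(w*x) includes (∂/∂w)(w*x) dw = (x) dw, which multiplied by dx ∧ dy gives (x) dx ∧ dy ∧ dw
  d(-w*z + 2*x) includes (∂/∂x)(-w*z + 2*x) dx = (2) dx, which multiplied by dy ∧ dz gives (2) dx ∧ dy ∧ dz
  d(-w*z + 2*x) includes (∂/∂w)(-w*z + 2*x) dw = (-z) dw, which multiplied by dy ∧ dz gives (-z) dy ∧ dz ∧ dw
Collecting like 3-forms: d(omega) = (x) dx ∧ dy ∧ dw + (2) dx ∧ dy ∧ dz + (-z) dy ∧ dz ∧ dw.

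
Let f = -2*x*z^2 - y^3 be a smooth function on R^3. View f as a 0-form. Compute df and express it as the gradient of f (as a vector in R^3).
df = (-2*z^2) dx + (-3*y^2) dy + (-4*x*z) dz; grad f = (-2*z^2, -3*y^2, -4*x*z)

For a 0-form f, d f = (∂f/∂x) dx + (∂f/∂y) dy + (∂f/∂z) dz. The components of the vector representation are exactly the entries of grad f in Cartesian coordinates:
  ∂f/∂x = -2*z^2
  ∂f/∂y = -3*y^2
  ∂f/∂z = -4*x*z.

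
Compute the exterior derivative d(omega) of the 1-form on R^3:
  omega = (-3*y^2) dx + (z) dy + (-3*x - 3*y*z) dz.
d(omega) = (6*y) dx ∧ dy + (-3) dx ∧ dz + (-3*z - 1) dy ∧ dz

For a 1-form omega = sum_i f_i dx_i, the exterior derivative is
  d(omega) = sum_{i < j} (∂f_j/∂x_i - ∂f_i/∂x_j) dx_i ∧ dx_j.
  coefficient of dx ∧ dy: ∂f_2/∂x - ∂f_1/∂y = ∂(z)/∂x - ∂(-3*y^2)/∂y = 6*y
  coefficient of dx ∧ dz: ∂f_3/∂x - ∂f_1/∂z = ∂(-3*x - 3*y*z)/∂x - ∂(-3*y^2)/∂z = -3
  coefficient of dy ∧ dz: ∂f_3/∂y - ∂f_2/∂z = ∂(-3*x - 3*y*z)/∂y - ∂(z)/∂z = -3*z - 1
Assembling: d(omega) = (6*y) dx ∧ dy + (-3) dx ∧ dz + (-3*z - 1) dy ∧ dz.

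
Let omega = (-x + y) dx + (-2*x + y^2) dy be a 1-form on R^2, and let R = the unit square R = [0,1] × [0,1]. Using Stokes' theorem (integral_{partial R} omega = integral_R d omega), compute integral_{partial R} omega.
integral_(partial R) omega = -3

Stokes: integral_partial_R omega = integral_R d omega with d omega = (∂Q/∂x - ∂P/∂y) dx ∧ dy.
  ∂Q/∂x = -2
  ∂P/∂y = 1
  integrand = ∂Q/∂x - ∂P/∂y = -3.
Integrating over R: integral_0^1 integral_0^1 (-3) dx dy = -3.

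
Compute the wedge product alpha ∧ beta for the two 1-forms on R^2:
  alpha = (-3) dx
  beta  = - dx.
alpha ∧ beta = 0

Distribute the wedge, using dx_i ∧ dx_j = -dx_j ∧ dx_i and dx_i ∧ dx_i = 0. For each pair (i, j) with i < j, the coefficient of dx_i ∧ dx_j in alpha ∧ beta is (alpha_i * beta_j - alpha_j * beta_i). Collecting: alpha ∧ beta = 0.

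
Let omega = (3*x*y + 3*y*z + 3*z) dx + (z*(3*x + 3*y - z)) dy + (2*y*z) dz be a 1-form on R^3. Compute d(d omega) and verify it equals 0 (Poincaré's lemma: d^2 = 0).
d(d omega) = 0

Step 1: d omega = sum_{i<j} (∂f_j/∂x_i - ∂f_i/∂x_j) dx_i ∧ dx_j:
  coeff of dx ∧ dy: -3*x
  coeff of dx ∧ dz: -3*y - 3
  coeff of dy ∧ dz: -3*x - 3*y + 4*z
Step 2: Apply d again to each 2-form coefficient. The only possible 3-form in R^3 is dx ∧ dy ∧ dz, with coefficient
  ∂(coeff of dy∧dz)/∂x - ∂(coeff of dx∧dz)/∂y + ∂(coeff of dx∧dy)/∂z
  = ∂/∂x (-3*x - 3*y + 4*z) - ∂/∂y (-3*y - 3) + ∂/∂z (-3*x).
Each of these terms simplifies to sums of mixed partials that cancel in pairs. The result is 0 (by equality of mixed partials for smooth functions — Schwarz / Clairaut).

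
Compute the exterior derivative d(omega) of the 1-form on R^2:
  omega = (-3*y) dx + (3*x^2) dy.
d(omega) = (6*x + 3) dx ∧ dy

For a 1-form omega = sum_i f_i dx_i, the exterior derivative is
  d(omega) = sum_{i < j} (∂f_j/∂x_i - ∂f_i/∂x_j) dx_i ∧ dx_j.
  coefficient of dx ∧ dy: ∂f_2/∂x - ∂f_1/∂y = ∂(3*x^2)/∂x - ∂(-3*y)/∂y = 6*x + 3
Assembling: d(omega) = (6*x + 3) dx ∧ dy.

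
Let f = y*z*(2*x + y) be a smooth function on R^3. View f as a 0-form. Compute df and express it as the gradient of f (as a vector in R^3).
df = (2*y*z) dx + (2*z*(x + y)) dy + (y*(2*x + y)) dz; grad f = (2*y*z, 2*z*(x + y), y*(2*x + y))

For a 0-form f, d f = (∂f/∂x) dx + (∂f/∂y) dy + (∂f/∂z) dz. The components of the vector representation are exactly the entries of grad f in Cartesian coordinates:
  ∂f/∂x = 2*y*z
  ∂f/∂y = 2*z*(x + y)
  ∂f/∂z = y*(2*x + y).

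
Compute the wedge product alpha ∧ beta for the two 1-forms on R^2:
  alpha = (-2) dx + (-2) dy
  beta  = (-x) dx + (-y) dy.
alpha ∧ beta = (-2*x + 2*y) dx ∧ dy

Distribute the wedge, using dx_i ∧ dx_j = -dx_j ∧ dx_i and dx_i ∧ dx_i = 0. For each pair (i, j) with i < j, the coefficient of dx_i ∧ dx_j in alpha ∧ beta is (alpha_i * beta_j - alpha_j * beta_i). Collecting: alpha ∧ beta = (-2*x + 2*y) dx ∧ dy.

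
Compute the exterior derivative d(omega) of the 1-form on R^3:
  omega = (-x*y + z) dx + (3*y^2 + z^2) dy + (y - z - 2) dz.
d(omega) = (x) dx ∧ dy + (-1) dx ∧ dz + (1 - 2*z) dy ∧ dz

For a 1-form omega = sum_i f_i dx_i, the exterior derivative is
  d(omega) = sum_{i < j} (∂f_j/∂x_i - ∂f_i/∂x_j) dx_i ∧ dx_j.
  coefficient of dx ∧ dy: ∂f_2/∂x - ∂f_1/∂y = ∂(3*y^2 + z^2)/∂x - ∂(-x*y + z)/∂y = x
  coefficient of dx ∧ dz: ∂f_3/∂x - ∂f_1/∂z = ∂(y - z - 2)/∂x - ∂(-x*y + z)/∂z = -1
  coefficient of dy ∧ dz: ∂f_3/∂y - ∂f_2/∂z = ∂(y - z - 2)/∂y - ∂(3*y^2 + z^2)/∂z = 1 - 2*z
Assembling: d(omega) = (x) dx ∧ dy + (-1) dx ∧ dz + (1 - 2*z) dy ∧ dz.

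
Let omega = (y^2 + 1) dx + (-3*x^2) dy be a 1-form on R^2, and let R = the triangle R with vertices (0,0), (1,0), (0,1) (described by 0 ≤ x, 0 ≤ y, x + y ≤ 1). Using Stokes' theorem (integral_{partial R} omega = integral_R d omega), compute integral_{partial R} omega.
integral_(partial R) omega = -4/3

Stokes: integral_partial_R omega = integral_R d omega with d omega = (∂Q/∂x - ∂P/∂y) dx ∧ dy.
  ∂Q/∂x = -6*x
  ∂P/∂y = 2*y
  integrand = ∂Q/∂x - ∂P/∂y = -6*x - 2*y.
Integrating over R: integral_0^1 integral_0^{1-x} (-6*x - 2*y) dy dx = -4/3.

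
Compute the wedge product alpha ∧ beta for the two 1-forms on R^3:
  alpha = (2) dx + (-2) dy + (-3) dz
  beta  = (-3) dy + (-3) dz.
alpha ∧ beta = (-6) dx ∧ dy + (-6) dx ∧ dz + (-3) dy ∧ dz

Distribute the wedge, using dx_i ∧ dx_j = -dx_j ∧ dx_i and dx_i ∧ dx_i = 0. For each pair (i, j) with i < j, the coefficient of dx_i ∧ dx_j in alpha ∧ beta is (alpha_i * beta_j - alpha_j * beta_i). Collecting: alpha ∧ beta = (-6) dx ∧ dy + (-6) dx ∧ dz + (-3) dy ∧ dz.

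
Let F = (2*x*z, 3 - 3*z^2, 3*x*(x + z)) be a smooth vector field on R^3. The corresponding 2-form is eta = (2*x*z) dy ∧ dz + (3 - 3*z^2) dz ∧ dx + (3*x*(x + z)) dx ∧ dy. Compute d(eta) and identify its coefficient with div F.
d(eta) = (3*x + 2*z) dx ∧ dy ∧ dz; div F = 3*x + 2*z

For a 2-form in R^3 of the form above, applying d gives a 3-form with coefficient ∂P/∂x + ∂Q/∂y + ∂R/∂z:
  ∂P/∂x = 2*z
  ∂Q/∂y = 0
  ∂R/∂z = 3*x
Sum = 3*x + 2*z, which is exactly div F.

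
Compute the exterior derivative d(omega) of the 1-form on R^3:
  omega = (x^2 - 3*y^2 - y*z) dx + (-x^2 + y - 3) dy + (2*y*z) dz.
d(omega) = (-2*x + 6*y + z) dx ∧ dy + (y) dx ∧ dz + (2*z) dy ∧ dz

For a 1-form omega = sum_i f_i dx_i, the exterior derivative is
  d(omega) = sum_{i < j} (∂f_j/∂x_i - ∂f_i/∂x_j) dx_i ∧ dx_j.
  coefficient of dx ∧ dy: ∂f_2/∂x - ∂f_1/∂y = ∂(-x^2 + y - 3)/∂x - ∂(x^2 - 3*y^2 - y*z)/∂y = -2*x + 6*y + z
  coefficient of dx ∧ dz: ∂f_3/∂x - ∂f_1/∂z = ∂(2*y*z)/∂x - ∂(x^2 - 3*y^2 - y*z)/∂z = y
  coefficient of dy ∧ dz: ∂f_3/∂y - ∂f_2/∂z = ∂(2*y*z)/∂y - ∂(-x^2 + y - 3)/∂z = 2*z
Assembling: d(omega) = (-2*x + 6*y + z) dx ∧ dy + (y) dx ∧ dz + (2*z) dy ∧ dz.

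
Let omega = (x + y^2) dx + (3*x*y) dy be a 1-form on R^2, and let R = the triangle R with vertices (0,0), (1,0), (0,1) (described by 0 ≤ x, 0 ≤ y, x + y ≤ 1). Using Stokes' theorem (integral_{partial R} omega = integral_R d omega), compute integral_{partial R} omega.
integral_(partial R) omega = 1/6

Stokes: integral_partial_R omega = integral_R d omega with d omega = (∂Q/∂x - ∂P/∂y) dx ∧ dy.
  ∂Q/∂x = 3*y
  ∂P/∂y = 2*y
  integrand = ∂Q/∂x - ∂P/∂y = y.
Integrating over R: integral_0^1 integral_0^{1-x} (y) dy dx = 1/6.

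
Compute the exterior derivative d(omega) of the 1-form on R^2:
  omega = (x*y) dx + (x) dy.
d(omega) = (1 - x) dx ∧ dy

For a 1-form omega = sum_i f_i dx_i, the exterior derivative is
  d(omega) = sum_{i < j} (∂f_j/∂x_i - ∂f_i/∂x_j) dx_i ∧ dx_j.
  coefficient of dx ∧ dy: ∂f_2/∂x - ∂f_1/∂y = ∂(x)/∂x - ∂(x*y)/∂y = 1 - x
Assembling: d(omega) = (1 - x) dx ∧ dy.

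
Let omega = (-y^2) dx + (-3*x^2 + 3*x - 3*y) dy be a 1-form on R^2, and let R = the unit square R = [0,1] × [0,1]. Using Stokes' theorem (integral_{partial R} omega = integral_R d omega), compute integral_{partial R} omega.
integral_(partial R) omega = 1

Stokes: integral_partial_R omega = integral_R d omega with d omega = (∂Q/∂x - ∂P/∂y) dx ∧ dy.
  ∂Q/∂x = 3 - 6*x
  ∂P/∂y = -2*y
  integrand = ∂Q/∂x - ∂P/∂y = -6*x + 2*y + 3.
Integrating over R: integral_0^1 integral_0^1 (-6*x + 2*y + 3) dx dy = 1.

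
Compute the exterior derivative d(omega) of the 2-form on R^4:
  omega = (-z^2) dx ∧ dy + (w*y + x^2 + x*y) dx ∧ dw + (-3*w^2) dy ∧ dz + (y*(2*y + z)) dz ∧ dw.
d(omega) = (-2*z) dx ∧ dy ∧ dz + (-w - x) dx ∧ dy ∧ dw + (-6*w + 4*y + z) dy ∧ dz ∧ dw

For a 2-form omega = sum_{i<j} g_{ij} dx_i ∧ dx_j, the exterior derivative is
  d(omega) = sum_{i<j} d(g_{ij}) ∧ dx_i ∧ dx_j = sum_{i<j, k} (∂g_{ij}/∂x_k) dx_k ∧ dx_i ∧ dx_j.
Expand each term, using dx_k ∧ dx_i ∧ dx_j = sgn(permutation) dx_{(a)} ∧ dx_{(b)} ∧ dx_{(c)} with (a < b < c) sorted:
  d(-z^2) includes (∂/∂z)(-z^2) dz = (-2*z) dz, which multiplied by dx ∧ dy gives (-2*z) dx ∧ dy ∧ dz
  d(w*y + x^2 + x*y) includes (∂/∂y)(w*y + x^2 + x*y) dy = (w + x) dy, which multiplied by dx ∧ dw gives (-w - x) dx ∧ dy ∧ dw
  d(-3*w^2) includes (∂/∂w)(-3*w^2) dw = (-6*w) dw, which multiplied by dy ∧ dz gives (-6*w) dy ∧ dz ∧ dw
  d(y*(2*y + z)) includes (∂/∂y)(y*(2*y + z)) dy = (4*y + z) dy, which multiplied by dz ∧ dw gives (4*y + z) dy ∧ dz ∧ dw
Collecting like 3-forms: d(omega) = (-2*z) dx ∧ dy ∧ dz + (-w - x) dx ∧ dy ∧ dw + (-6*w + 4*y + z) dy ∧ dz ∧ dw.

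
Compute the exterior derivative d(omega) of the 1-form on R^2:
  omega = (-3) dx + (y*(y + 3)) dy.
d(omega) = 0

For a 1-form omega = sum_i f_i dx_i, the exterior derivative is
  d(omega) = sum_{i < j} (∂f_j/∂x_i - ∂f_i/∂x_j) dx_i ∧ dx_j.

Assembling: d(omega) = 0.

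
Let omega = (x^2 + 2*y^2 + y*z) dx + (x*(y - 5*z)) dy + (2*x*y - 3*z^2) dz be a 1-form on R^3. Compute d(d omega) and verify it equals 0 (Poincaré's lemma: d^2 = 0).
d(d omega) = 0

Step 1: d omega = sum_{i<j} (∂f_j/∂x_i - ∂f_i/∂x_j) dx_i ∧ dx_j:
  coeff of dx ∧ dy: -3*y - 6*z
  coeff of dx ∧ dz: y
  coeff of dy ∧ dz: 7*x
Step 2: Apply d again to each 2-form coefficient. The only possible 3-form in R^3 is dx ∧ dy ∧ dz, with coefficient
  ∂(coeff of dy∧dz)/∂x - ∂(coeff of dx∧dz)/∂y + ∂(coeff of dx∧dy)/∂z
  = ∂/∂x (7*x) - ∂/∂y (y) + ∂/∂z (-3*y - 6*z).
Each of these terms simplifies to sums of mixed partials that cancel in pairs. The result is 0 (by equality of mixed partials for smooth functions — Schwarz / Clairaut).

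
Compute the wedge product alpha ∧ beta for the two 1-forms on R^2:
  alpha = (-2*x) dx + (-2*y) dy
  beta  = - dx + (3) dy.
alpha ∧ beta = (-6*x - 2*y) dx ∧ dy

Distribute the wedge, using dx_i ∧ dx_j = -dx_j ∧ dx_i and dx_i ∧ dx_i = 0. For each pair (i, j) with i < j, the coefficient of dx_i ∧ dx_j in alpha ∧ beta is (alpha_i * beta_j - alpha_j * beta_i). Collecting: alpha ∧ beta = (-6*x - 2*y) dx ∧ dy.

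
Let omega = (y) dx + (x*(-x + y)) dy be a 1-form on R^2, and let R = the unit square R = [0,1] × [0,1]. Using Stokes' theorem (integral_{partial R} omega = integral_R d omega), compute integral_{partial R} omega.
integral_(partial R) omega = -3/2

Stokes: integral_partial_R omega = integral_R d omega with d omega = (∂Q/∂x - ∂P/∂y) dx ∧ dy.
  ∂Q/∂x = -2*x + y
  ∂P/∂y = 1
  integrand = ∂Q/∂x - ∂P/∂y = -2*x + y - 1.
Integrating over R: integral_0^1 integral_0^1 (-2*x + y - 1) dx dy = -3/2.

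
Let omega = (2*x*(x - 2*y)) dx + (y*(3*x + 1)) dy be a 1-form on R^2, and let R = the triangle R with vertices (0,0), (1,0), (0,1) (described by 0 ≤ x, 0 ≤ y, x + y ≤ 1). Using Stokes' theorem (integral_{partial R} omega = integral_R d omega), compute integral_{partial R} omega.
integral_(partial R) omega = 7/6

Stokes: integral_partial_R omega = integral_R d omega with d omega = (∂Q/∂x - ∂P/∂y) dx ∧ dy.
  ∂Q/∂x = 3*y
  ∂P/∂y = -4*x
  integrand = ∂Q/∂x - ∂P/∂y = 4*x + 3*y.
Integrating over R: integral_0^1 integral_0^{1-x} (4*x + 3*y) dy dx = 7/6.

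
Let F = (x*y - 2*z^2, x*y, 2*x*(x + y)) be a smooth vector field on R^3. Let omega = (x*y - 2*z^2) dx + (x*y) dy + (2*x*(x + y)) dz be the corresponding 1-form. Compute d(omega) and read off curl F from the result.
d(omega) = (2*x) dy ∧ dz + (-4*x - 2*y - 4*z) dz ∧ dx + (-x + y) dx ∧ dy; curl F = (2*x, -4*x - 2*y - 4*z, -x + y)

d omega = sum_{i<j} (∂f_j/∂x_i - ∂f_i/∂x_j) dx_i ∧ dx_j. Under the identification (dy ∧ dz, dz ∧ dx, dx ∧ dy) ↔ (e_x, e_y, e_z), the coefficients are exactly the components of curl F. Compute:
  ∂R/∂y - ∂Q/∂z = (2*x) - (0) = 2*x
  ∂P/∂z - ∂R/∂x = (-4*z) - (4*x + 2*y) = -4*x - 2*y - 4*z
  ∂Q/∂x - ∂P/∂y = (y) - (x) = -x + y.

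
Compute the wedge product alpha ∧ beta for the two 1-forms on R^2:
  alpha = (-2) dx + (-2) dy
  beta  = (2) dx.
alpha ∧ beta = (4) dx ∧ dy

Distribute the wedge, using dx_i ∧ dx_j = -dx_j ∧ dx_i and dx_i ∧ dx_i = 0. For each pair (i, j) with i < j, the coefficient of dx_i ∧ dx_j in alpha ∧ beta is (alpha_i * beta_j - alpha_j * beta_i). Collecting: alpha ∧ beta = (4) dx ∧ dy.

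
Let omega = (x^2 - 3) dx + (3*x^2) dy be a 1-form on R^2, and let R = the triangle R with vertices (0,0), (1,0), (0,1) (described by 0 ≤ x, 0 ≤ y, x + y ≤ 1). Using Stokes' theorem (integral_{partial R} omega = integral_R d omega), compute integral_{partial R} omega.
integral_(partial R) omega = 1

Stokes: integral_partial_R omega = integral_R d omega with d omega = (∂Q/∂x - ∂P/∂y) dx ∧ dy.
  ∂Q/∂x = 6*x
  ∂P/∂y = 0
  integrand = ∂Q/∂x - ∂P/∂y = 6*x.
Integrating over R: integral_0^1 integral_0^{1-x} (6*x) dy dx = 1.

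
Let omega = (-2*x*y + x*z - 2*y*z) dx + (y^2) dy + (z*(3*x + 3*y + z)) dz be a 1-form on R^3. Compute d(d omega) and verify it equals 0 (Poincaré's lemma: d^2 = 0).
d(d omega) = 0

Step 1: d omega = sum_{i<j} (∂f_j/∂x_i - ∂f_i/∂x_j) dx_i ∧ dx_j:
  coeff of dx ∧ dy: 2*x + 2*z
  coeff of dx ∧ dz: -x + 2*y + 3*z
  coeff of dy ∧ dz: 3*z
Step 2: Apply d again to each 2-form coefficient. The only possible 3-form in R^3 is dx ∧ dy ∧ dz, with coefficient
  ∂(coeff of dy∧dz)/∂x - ∂(coeff of dx∧dz)/∂y + ∂(coeff of dx∧dy)/∂z
  = ∂/∂x (3*z) - ∂/∂y (-x + 2*y + 3*z) + ∂/∂z (2*x + 2*z).
Each of these terms simplifies to sums of mixed partials that cancel in pairs. The result is 0 (by equality of mixed partials for smooth functions — Schwarz / Clairaut).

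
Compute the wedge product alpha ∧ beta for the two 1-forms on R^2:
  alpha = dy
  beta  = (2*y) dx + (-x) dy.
alpha ∧ beta = (-2*y) dx ∧ dy

Distribute the wedge, using dx_i ∧ dx_j = -dx_j ∧ dx_i and dx_i ∧ dx_i = 0. For each pair (i, j) with i < j, the coefficient of dx_i ∧ dx_j in alpha ∧ beta is (alpha_i * beta_j - alpha_j * beta_i). Collecting: alpha ∧ beta = (-2*y) dx ∧ dy.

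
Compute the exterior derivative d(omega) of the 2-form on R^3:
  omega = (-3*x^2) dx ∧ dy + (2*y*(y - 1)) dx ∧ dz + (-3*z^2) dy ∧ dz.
d(omega) = (2 - 4*y) dx ∧ dy ∧ dz

For a 2-form omega = sum_{i<j} g_{ij} dx_i ∧ dx_j, the exterior derivative is
  d(omega) = sum_{i<j} d(g_{ij}) ∧ dx_i ∧ dx_j = sum_{i<j, k} (∂g_{ij}/∂x_k) dx_k ∧ dx_i ∧ dx_j.
Expand each term, using dx_k ∧ dx_i ∧ dx_j = sgn(permutation) dx_{(a)} ∧ dx_{(b)} ∧ dx_{(c)} with (a < b < c) sorted:
  d(2*y*(y - 1)) includes (∂/∂y)(2*y*(y - 1)) dy = (4*y - 2) dy, which multiplied by dx ∧ dz gives (2 - 4*y) dx ∧ dy ∧ dz
Collecting like 3-forms: d(omega) = (2 - 4*y) dx ∧ dy ∧ dz.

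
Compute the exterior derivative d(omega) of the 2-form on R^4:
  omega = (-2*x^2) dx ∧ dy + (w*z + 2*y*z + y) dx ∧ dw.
d(omega) = (-2*z - 1) dx ∧ dy ∧ dw + (-w - 2*y) dx ∧ dz ∧ dw

For a 2-form omega = sum_{i<j} g_{ij} dx_i ∧ dx_j, the exterior derivative is
  d(omega) = sum_{i<j} d(g_{ij}) ∧ dx_i ∧ dx_j = sum_{i<j, k} (∂g_{ij}/∂x_k) dx_k ∧ dx_i ∧ dx_j.
Expand each term, using dx_k ∧ dx_i ∧ dx_j = sgn(permutation) dx_{(a)} ∧ dx_{(b)} ∧ dx_{(c)} with (a < b < c) sorted:
  d(w*z + 2*y*z + y) includes (∂/∂y)(w*z + 2*y*z + y) dy = (2*z + 1) dy, which multiplied by dx ∧ dw gives (-2*z - 1) dx ∧ dy ∧ dw
  d(w*z + 2*y*z + y) includes (∂/∂z)(w*z + 2*y*z + y) dz = (w + 2*y) dz, which multiplied by dx ∧ dw gives (-w - 2*y) dx ∧ dz ∧ dw
Collecting like 3-forms: d(omega) = (-2*z - 1) dx ∧ dy ∧ dw + (-w - 2*y) dx ∧ dz ∧ dw.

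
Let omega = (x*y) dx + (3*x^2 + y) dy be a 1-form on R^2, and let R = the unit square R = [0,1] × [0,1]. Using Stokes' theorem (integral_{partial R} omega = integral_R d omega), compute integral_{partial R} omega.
integral_(partial R) omega = 5/2

Stokes: integral_partial_R omega = integral_R d omega with d omega = (∂Q/∂x - ∂P/∂y) dx ∧ dy.
  ∂Q/∂x = 6*x
  ∂P/∂y = x
  integrand = ∂Q/∂x - ∂P/∂y = 5*x.
Integrating over R: integral_0^1 integral_0^1 (5*x) dx dy = 5/2.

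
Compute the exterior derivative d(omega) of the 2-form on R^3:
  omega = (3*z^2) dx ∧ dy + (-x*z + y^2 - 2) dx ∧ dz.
d(omega) = (-2*y + 6*z) dx ∧ dy ∧ dz

For a 2-form omega = sum_{i<j} g_{ij} dx_i ∧ dx_j, the exterior derivative is
  d(omega) = sum_{i<j} d(g_{ij}) ∧ dx_i ∧ dx_j = sum_{i<j, k} (∂g_{ij}/∂x_k) dx_k ∧ dx_i ∧ dx_j.
Expand each term, using dx_k ∧ dx_i ∧ dx_j = sgn(permutation) dx_{(a)} ∧ dx_{(b)} ∧ dx_{(c)} with (a < b < c) sorted:
  d(3*z^2) includes (∂/∂z)(3*z^2) dz = (6*z) dz, which multiplied by dx ∧ dy gives (6*z) dx ∧ dy ∧ dz
  d(-x*z + y^2 - 2) includes (∂/∂y)(-x*z + y^2 - 2) dy = (2*y) dy, which multiplied by dx ∧ dz gives (-2*y) dx ∧ dy ∧ dz
Collecting like 3-forms: d(omega) = (-2*y + 6*z) dx ∧ dy ∧ dz.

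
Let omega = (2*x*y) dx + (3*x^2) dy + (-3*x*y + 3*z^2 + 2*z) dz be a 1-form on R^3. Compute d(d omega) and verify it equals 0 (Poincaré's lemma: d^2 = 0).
d(d omega) = 0

Step 1: d omega = sum_{i<j} (∂f_j/∂x_i - ∂f_i/∂x_j) dx_i ∧ dx_j:
  coeff of dx ∧ dy: 4*x
  coeff of dx ∧ dz: -3*y
  coeff of dy ∧ dz: -3*x
Step 2: Apply d again to each 2-form coefficient. The only possible 3-form in R^3 is dx ∧ dy ∧ dz, with coefficient
  ∂(coeff of dy∧dz)/∂x - ∂(coeff of dx∧dz)/∂y + ∂(coeff of dx∧dy)/∂z
  = ∂/∂x (-3*x) - ∂/∂y (-3*y) + ∂/∂z (4*x).
Each of these terms simplifies to sums of mixed partials that cancel in pairs. The result is 0 (by equality of mixed partials for smooth functions — Schwarz / Clairaut).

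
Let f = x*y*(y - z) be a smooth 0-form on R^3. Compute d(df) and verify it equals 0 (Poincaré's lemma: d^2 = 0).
d(df) = 0

Step 1: df = sum_i (∂f/∂x_i) dx_i = (y*(y - z)) dx + (x*(2*y - z)) dy + (-x*y) dz.
Step 2: Apply d again. Using the 1-form formula, the coefficient of dx ∧ dy in d(df) is ∂^2 f/∂x ∂y - ∂^2 f/∂y ∂x = (2*y - z) - (2*y - z) = 0 (equality of mixed partials for smooth f).
Similarly for dx ∧ dz and dy ∧ dz — all coefficients vanish. So d(df) = 0.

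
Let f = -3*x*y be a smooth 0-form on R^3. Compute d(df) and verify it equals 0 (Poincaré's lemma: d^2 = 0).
d(df) = 0

Step 1: df = sum_i (∂f/∂x_i) dx_i = (-3*y) dx + (-3*x) dy + (0) dz.
Step 2: Apply d again. Using the 1-form formula, the coefficient of dx ∧ dy in d(df) is ∂^2 f/∂x ∂y - ∂^2 f/∂y ∂x = (-3) - (-3) = 0 (equality of mixed partials for smooth f).
Similarly for dx ∧ dz and dy ∧ dz — all coefficients vanish. So d(df) = 0.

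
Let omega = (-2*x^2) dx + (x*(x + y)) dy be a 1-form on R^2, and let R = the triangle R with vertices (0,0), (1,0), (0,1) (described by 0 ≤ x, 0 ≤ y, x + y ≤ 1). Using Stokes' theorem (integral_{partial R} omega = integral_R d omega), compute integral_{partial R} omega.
integral_(partial R) omega = 1/2

Stokes: integral_partial_R omega = integral_R d omega with d omega = (∂Q/∂x - ∂P/∂y) dx ∧ dy.
  ∂Q/∂x = 2*x + y
  ∂P/∂y = 0
  integrand = ∂Q/∂x - ∂P/∂y = 2*x + y.
Integrating over R: integral_0^1 integral_0^{1-x} (2*x + y) dy dx = 1/2.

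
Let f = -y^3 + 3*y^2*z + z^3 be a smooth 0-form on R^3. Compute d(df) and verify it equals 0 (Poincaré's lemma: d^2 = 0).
d(df) = 0

Step 1: df = sum_i (∂f/∂x_i) dx_i = (0) dx + (3*y*(-y + 2*z)) dy + (3*y^2 + 3*z^2) dz.
Step 2: Apply d again. Using the 1-form formula, the coefficient of dx ∧ dy in d(df) is ∂^2 f/∂x ∂y - ∂^2 f/∂y ∂x = (0) - (0) = 0 (equality of mixed partials for smooth f).
Similarly for dx ∧ dz and dy ∧ dz — all coefficients vanish. So d(df) = 0.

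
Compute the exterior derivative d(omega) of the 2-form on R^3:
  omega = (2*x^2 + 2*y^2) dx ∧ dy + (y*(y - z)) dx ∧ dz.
d(omega) = (-2*y + z) dx ∧ dy ∧ dz

For a 2-form omega = sum_{i<j} g_{ij} dx_i ∧ dx_j, the exterior derivative is
  d(omega) = sum_{i<j} d(g_{ij}) ∧ dx_i ∧ dx_j = sum_{i<j, k} (∂g_{ij}/∂x_k) dx_k ∧ dx_i ∧ dx_j.
Expand each term, using dx_k ∧ dx_i ∧ dx_j = sgn(permutation) dx_{(a)} ∧ dx_{(b)} ∧ dx_{(c)} with (a < b < c) sorted:
  d(y*(y - z)) includes (∂/∂y)(y*(y - z)) dy = (2*y - z) dy, which multiplied by dx ∧ dz gives (-2*y + z) dx ∧ dy ∧ dz
Collecting like 3-forms: d(omega) = (-2*y + z) dx ∧ dy ∧ dz.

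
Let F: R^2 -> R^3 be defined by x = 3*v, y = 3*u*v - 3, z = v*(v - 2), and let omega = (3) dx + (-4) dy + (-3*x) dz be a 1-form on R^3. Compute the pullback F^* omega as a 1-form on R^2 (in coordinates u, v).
F^* omega = (-12*v) du + (-12*u - 18*v^2 + 18*v + 9) dv

Using F^*(f dg) = (f ∘ F) d(g ∘ F), substitute each coordinate x_i by F_i(u, v) in f_i, and replace dx_i by d F_i = (∂F_i/∂u) du + (∂F_i/∂v) dv.
  For the x component: f_1(F) = 3; d F_1 = (0) du + (3) dv
  For the y component: f_2(F) = -4; d F_2 = (3*v) du + (3*u) dv
  For the z component: f_3(F) = -9*v; d F_3 = (0) du + (2*v - 2) dv
Combining and collecting du, dv coefficients:
  coeff of du: -12*v
  coeff of dv: -12*u - 18*v^2 + 18*v + 9
F^* omega = (-12*v) du + (-12*u - 18*v^2 + 18*v + 9) dv.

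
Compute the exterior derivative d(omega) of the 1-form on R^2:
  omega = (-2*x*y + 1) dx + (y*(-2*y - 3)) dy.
d(omega) = (2*x) dx ∧ dy

For a 1-form omega = sum_i f_i dx_i, the exterior derivative is
  d(omega) = sum_{i < j} (∂f_j/∂x_i - ∂f_i/∂x_j) dx_i ∧ dx_j.
  coefficient of dx ∧ dy: ∂f_2/∂x - ∂f_1/∂y = ∂(y*(-2*y - 3))/∂x - ∂(-2*x*y + 1)/∂y = 2*x
Assembling: d(omega) = (2*x) dx ∧ dy.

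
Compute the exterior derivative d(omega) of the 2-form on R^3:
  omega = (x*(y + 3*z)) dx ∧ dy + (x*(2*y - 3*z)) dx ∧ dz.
d(omega) = (x) dx ∧ dy ∧ dz

For a 2-form omega = sum_{i<j} g_{ij} dx_i ∧ dx_j, the exterior derivative is
  d(omega) = sum_{i<j} d(g_{ij}) ∧ dx_i ∧ dx_j = sum_{i<j, k} (∂g_{ij}/∂x_k) dx_k ∧ dx_i ∧ dx_j.
Expand each term, using dx_k ∧ dx_i ∧ dx_j = sgn(permutation) dx_{(a)} ∧ dx_{(b)} ∧ dx_{(c)} with (a < b < c) sorted:
  d(x*(y + 3*z)) includes (∂/∂z)(x*(y + 3*z)) dz = (3*x) dz, which multiplied by dx ∧ dy gives (3*x) dx ∧ dy ∧ dz
  d(x*(2*y - 3*z)) includes (∂/∂y)(x*(2*y - 3*z)) dy = (2*x) dy, which multiplied by dx ∧ dz gives (-2*x) dx ∧ dy ∧ dz
Collecting like 3-forms: d(omega) = (x) dx ∧ dy ∧ dz.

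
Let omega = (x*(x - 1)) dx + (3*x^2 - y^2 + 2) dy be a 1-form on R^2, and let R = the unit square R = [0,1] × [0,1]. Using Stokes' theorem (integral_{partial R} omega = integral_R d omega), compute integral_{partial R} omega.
integral_(partial R) omega = 3

Stokes: integral_partial_R omega = integral_R d omega with d omega = (∂Q/∂x - ∂P/∂y) dx ∧ dy.
  ∂Q/∂x = 6*x
  ∂P/∂y = 0
  integrand = ∂Q/∂x - ∂P/∂y = 6*x.
Integrating over R: integral_0^1 integral_0^1 (6*x) dx dy = 3.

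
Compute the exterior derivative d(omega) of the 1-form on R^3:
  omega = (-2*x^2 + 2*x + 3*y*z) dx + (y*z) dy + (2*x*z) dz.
d(omega) = (-3*z) dx ∧ dy + (-3*y + 2*z) dx ∧ dz + (-y) dy ∧ dz

For a 1-form omega = sum_i f_i dx_i, the exterior derivative is
  d(omega) = sum_{i < j} (∂f_j/∂x_i - ∂f_i/∂x_j) dx_i ∧ dx_j.
  coefficient of dx ∧ dy: ∂f_2/∂x - ∂f_1/∂y = ∂(y*z)/∂x - ∂(-2*x^2 + 2*x + 3*y*z)/∂y = -3*z
  coefficient of dx ∧ dz: ∂f_3/∂x - ∂f_1/∂z = ∂(2*x*z)/∂x - ∂(-2*x^2 + 2*x + 3*y*z)/∂z = -3*y + 2*z
  coefficient of dy ∧ dz: ∂f_3/∂y - ∂f_2/∂z = ∂(2*x*z)/∂y - ∂(y*z)/∂z = -y
Assembling: d(omega) = (-3*z) dx ∧ dy + (-3*y + 2*z) dx ∧ dz + (-y) dy ∧ dz.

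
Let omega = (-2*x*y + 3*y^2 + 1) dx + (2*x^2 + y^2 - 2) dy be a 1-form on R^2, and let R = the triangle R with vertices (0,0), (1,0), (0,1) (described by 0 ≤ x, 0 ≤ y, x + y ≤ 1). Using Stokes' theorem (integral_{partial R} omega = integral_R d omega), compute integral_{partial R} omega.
integral_(partial R) omega = 0

Stokes: integral_partial_R omega = integral_R d omega with d omega = (∂Q/∂x - ∂P/∂y) dx ∧ dy.
  ∂Q/∂x = 4*x
  ∂P/∂y = -2*x + 6*y
  integrand = ∂Q/∂x - ∂P/∂y = 6*x - 6*y.
Integrating over R: integral_0^1 integral_0^{1-x} (6*x - 6*y) dy dx = 0.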